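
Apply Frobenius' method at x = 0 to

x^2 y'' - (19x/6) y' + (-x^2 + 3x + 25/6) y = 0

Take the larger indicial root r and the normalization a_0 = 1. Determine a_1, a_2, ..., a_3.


Write in Frobenius form y'' + (p(x)/x) y' + (q(x)/x^2) y = 0:
  p(x) = -19/6,  q(x) = -x^2 + 3x + 25/6.
Indicial equation: r(r-1) + (-19/6) r + (25/6) = 0 -> roots r_1 = 5/2, r_2 = 5/3.
Take r = r_1 = 5/2. Let y(x) = x^r sum_{n>=0} a_n x^n with a_0 = 1.
Substitute y = x^r sum a_n x^n and match x^{r+n}. The recurrence is
  D(n) a_n + 3 a_{n-1} - 1 a_{n-2} = 0,  where D(n) = (r+n)(r+n-1) + (-19/6)(r+n) + (25/6).
  a_n = [-3 a_{n-1} + 1 a_{n-2}] / D(n).
Since the indicial polynomial factors as (r - r_1)(r - r_2), D(n) = (r_1 + n - r_1)(r_1 + n - r_2) = n(n + 5/6).
Evaluating step by step (a_0 = 1):
  n = 1: D(1) = 1(1 + 5/6) = 11/6; numerator = -3(1) = -3; a_1 = (-3)/(11/6) = -18/11
  n = 2: D(2) = 2(2 + 5/6) = 17/3; numerator = -3(-18/11) + 1(1) = 65/11; a_2 = (65/11)/(17/3) = 195/187
  n = 3: D(3) = 3(3 + 5/6) = 23/2; numerator = -3(195/187) + 1(-18/11) = -81/17; a_3 = (-81/17)/(23/2) = -162/391

r = 5/2; a_0 = 1; a_1 = -18/11; a_2 = 195/187; a_3 = -162/391


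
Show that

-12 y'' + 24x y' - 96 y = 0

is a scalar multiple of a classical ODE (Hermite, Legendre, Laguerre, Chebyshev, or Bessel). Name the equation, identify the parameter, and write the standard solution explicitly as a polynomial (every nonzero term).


All three coefficients share the factor -12; dividing through by -12 gives  y'' - 2x y' + 8 y = 0.
This matches the Hermite equation y'' - 2x y' + 2n y = 0 with 2n = 8, so n = 4; the polynomial solution is H_4(x).
With y = sum_k a_k x^k, matching x^k gives (k+2)(k+1) a_{k+2} = 2(k - n) a_k = 2(k - 4) a_k. The right side vanishes at k = 4, so the series with the parity of 4 terminates at degree 4.
Standard normalization: leading coefficient of H_n is 2^n, so a_4 = 2^4 = 16. Work downward with a_k = (k+1)(k+2) a_{k+2} / (2(k - n)):
  a_2 = (3)(4)(16) / (2(2 - 4)) = 192/(-4) = -48
  a_0 = (1)(2)(-48) / (2(0 - 4)) = -96/(-8) = 12
Hence H_4(x) = 16 x^4 - 48 x^2 + 12.

H_4(x); series = 16 x^4 - 48 x^2 + 12


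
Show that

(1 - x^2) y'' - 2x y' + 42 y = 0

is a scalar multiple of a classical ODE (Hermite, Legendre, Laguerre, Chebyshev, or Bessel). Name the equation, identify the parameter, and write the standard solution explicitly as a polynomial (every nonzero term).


The equation is already in a standard form:  (1 - x^2) y'' - 2x y' + 42 y = 0.
This matches the Legendre equation (1 - x^2) y'' - 2x y' + n(n+1) y = 0 (note the -2x y' term) with n(n+1) = 42, so n = 6; the polynomial solution is P_6(x).
With y = sum_k a_k x^k, matching x^k gives (k+2)(k+1) a_{k+2} = [k(k+1) - n(n+1)] a_k = (k - 6)(k + 7) a_k. The right side vanishes at k = 6, so the series with the parity of 6 terminates at degree 6.
Standard normalization (P_n(1) = 1): leading coefficient (2n)!/(2^n (n!)^2) = 479001600/(64*518400) = 231/16, so a_6 = 231/16. Work downward with a_k = (k+1)(k+2) a_{k+2} / ((k - 6)(k + 7)):
  a_4 = (5)(6)(231/16) / ((4 - 6)(4 + 7)) = (3465/8)/(-22) = -315/16
  a_2 = (3)(4)(-315/16) / ((2 - 6)(2 + 7)) = (-945/4)/(-36) = 105/16
  a_0 = (1)(2)(105/16) / ((0 - 6)(0 + 7)) = (105/8)/(-42) = -5/16
Hence P_6(x) = 231 x^6/16 - 315 x^4/16 + 105 x^2/16 - 5/16.

P_6(x); series = 231 x^6/16 - 315 x^4/16 + 105 x^2/16 - 5/16


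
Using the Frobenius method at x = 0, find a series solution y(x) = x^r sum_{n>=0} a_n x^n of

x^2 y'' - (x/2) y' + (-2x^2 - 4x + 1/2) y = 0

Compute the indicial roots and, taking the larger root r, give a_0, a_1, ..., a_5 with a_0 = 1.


Write in Frobenius form y'' + (p(x)/x) y' + (q(x)/x^2) y = 0:
  p(x) = -1/2,  q(x) = -2x^2 - 4x + 1/2.
Indicial equation: r(r-1) + (-1/2) r + (1/2) = 0 -> roots r_1 = 1, r_2 = 1/2.
Take r = r_1 = 1. Let y(x) = x^r sum_{n>=0} a_n x^n with a_0 = 1.
Substitute y = x^r sum a_n x^n and match x^{r+n}. The recurrence is
  D(n) a_n - 4 a_{n-1} - 2 a_{n-2} = 0,  where D(n) = (r+n)(r+n-1) + (-1/2)(r+n) + (1/2).
  a_n = [4 a_{n-1} + 2 a_{n-2}] / D(n).
Since the indicial polynomial factors as (r - r_1)(r - r_2), D(n) = (r_1 + n - r_1)(r_1 + n - r_2) = n(n + 1/2).
Evaluating step by step (a_0 = 1):
  n = 1: D(1) = 1(1 + 1/2) = 3/2; numerator = 4(1) = 4; a_1 = (4)/(3/2) = 8/3
  n = 2: D(2) = 2(2 + 1/2) = 5; numerator = 4(8/3) + 2(1) = 38/3; a_2 = (38/3)/(5) = 38/15
  n = 3: D(3) = 3(3 + 1/2) = 21/2; numerator = 4(38/15) + 2(8/3) = 232/15; a_3 = (232/15)/(21/2) = 464/315
  n = 4: D(4) = 4(4 + 1/2) = 18; numerator = 4(464/315) + 2(38/15) = 3452/315; a_4 = (3452/315)/(18) = 1726/2835
  n = 5: D(5) = 5(5 + 1/2) = 55/2; numerator = 4(1726/2835) + 2(464/315) = 15256/2835; a_5 = (15256/2835)/(55/2) = 30512/155925

r = 1; a_0 = 1; a_1 = 8/3; a_2 = 38/15; a_3 = 464/315; a_4 = 1726/2835; a_5 = 30512/155925


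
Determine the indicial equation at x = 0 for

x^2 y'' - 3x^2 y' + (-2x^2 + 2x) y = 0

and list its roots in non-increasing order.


Divide by x^2 to reach normal form y'' + P_1(x) y' + P_2(x) y = 0 with P_1(x) = -3 and P_2(x) = -2 + 2/x.
x = 0 is a singular point because the y-coefficient -2 + 2/x has a pole at x = 0.
It is a regular singular point because x P_1(x) = p(x) = -3x and x^2 P_2(x) = q(x) = -2x^2 + 2x are polynomials, hence analytic at x = 0.
p(0) = 0,  q(0) = 0.
Indicial equation: r(r-1) + p(0) r + q(0) = 0, i.e. r^2 + (p(0) - 1) r + q(0) = 0, i.e. r^2 - 1 r = 0.
Discriminant: (-1)^2 - 4(0) = 1, so r = (1 ± 1)/2.
Solving: r_1 = 1, r_2 = 0.

indicial: r^2 - 1 r = 0; roots r_1 = 1, r_2 = 0


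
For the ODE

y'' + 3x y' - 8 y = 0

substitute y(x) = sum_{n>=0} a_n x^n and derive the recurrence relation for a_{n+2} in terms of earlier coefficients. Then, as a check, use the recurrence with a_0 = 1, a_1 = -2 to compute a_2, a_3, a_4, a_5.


Substitute y = sum_n a_n x^n.
y''(x) has coefficient (n+2)(n+1) a_{n+2} at x^n;
3 x y'(x) has coefficient 3 n a_n at x^n (shift);
-8 y(x) has coefficient -8 a_n at x^n.
Matching x^n: (n+2)(n+1) a_{n+2} + (3n - 8) a_n = 0.
Thus a_{n+2} = (-3n + 8) / ((n+1)(n+2)) * a_n.

Check with a_0 = 1, a_1 = -2 (apply the recurrence for n = 0, 1, 2, 3): a_0 = 1, a_1 = -2, a_2 = 4, a_3 = -5/3, a_4 = 2/3, a_5 = 1/12.

a_(n+2) = (-3n + 8) / ((n+1)(n+2)) * a_n; check: a_0 = 1, a_1 = -2, a_2 = 4, a_3 = -5/3, a_4 = 2/3, a_5 = 1/12


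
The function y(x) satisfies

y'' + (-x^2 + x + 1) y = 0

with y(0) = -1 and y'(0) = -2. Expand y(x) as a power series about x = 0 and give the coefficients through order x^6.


Ansatz: y(x) = sum_{n>=0} a_n x^n, so y'(x) = sum_{n>=1} n a_n x^(n-1) and y''(x) = sum_{n>=2} n(n-1) a_n x^(n-2).
Substitute into P(x) y'' + Q(x) y' + R(x) y = 0 with P(x) = 1, Q(x) = 0, R(x) = -x^2 + x + 1, and match powers of x.
Initial conditions: a_0 = -1, a_1 = -2.
Setting the coefficient of each power of x to zero and solving order by order (substituting the coefficients already found):
  x^0: 2 a_2 + a_0 = 0  ->  2 a_2 = -a_0 = 1  ->  a_2 = 1/2
  x^1: 6 a_3 + a_1 + a_0 = 0  ->  6 a_3 = -a_1 - a_0 = 3  ->  a_3 = 1/2
  x^2: 12 a_4 + a_2 + a_1 - a_0 = 0  ->  12 a_4 = -a_2 - a_1 + a_0 = 1/2  ->  a_4 = 1/24
  x^3: 20 a_5 + a_3 + a_2 - a_1 = 0  ->  20 a_5 = -a_3 - a_2 + a_1 = -3  ->  a_5 = -3/20
  x^4: 30 a_6 + a_4 + a_3 - a_2 = 0  ->  30 a_6 = -a_4 - a_3 + a_2 = -1/24  ->  a_6 = -1/720
Truncated series: y(x) = -1 - 2 x + (1/2) x^2 + (1/2) x^3 + (1/24) x^4 - (3/20) x^5 - (1/720) x^6 + O(x^7).

a_0 = -1; a_1 = -2; a_2 = 1/2; a_3 = 1/2; a_4 = 1/24; a_5 = -3/20; a_6 = -1/720


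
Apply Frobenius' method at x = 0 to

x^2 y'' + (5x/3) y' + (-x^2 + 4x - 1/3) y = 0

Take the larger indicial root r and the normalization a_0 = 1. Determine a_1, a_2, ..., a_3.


Write in Frobenius form y'' + (p(x)/x) y' + (q(x)/x^2) y = 0:
  p(x) = 5/3,  q(x) = -x^2 + 4x - 1/3.
Indicial equation: r(r-1) + (5/3) r + (-1/3) = 0 -> roots r_1 = 1/3, r_2 = -1.
Take r = r_1 = 1/3. Let y(x) = x^r sum_{n>=0} a_n x^n with a_0 = 1.
Substitute y = x^r sum a_n x^n and match x^{r+n}. The recurrence is
  D(n) a_n + 4 a_{n-1} - 1 a_{n-2} = 0,  where D(n) = (r+n)(r+n-1) + (5/3)(r+n) + (-1/3).
  a_n = [-4 a_{n-1} + 1 a_{n-2}] / D(n).
Since the indicial polynomial factors as (r - r_1)(r - r_2), D(n) = (r_1 + n - r_1)(r_1 + n - r_2) = n(n + 4/3).
Evaluating step by step (a_0 = 1):
  n = 1: D(1) = 1(1 + 4/3) = 7/3; numerator = -4(1) = -4; a_1 = (-4)/(7/3) = -12/7
  n = 2: D(2) = 2(2 + 4/3) = 20/3; numerator = -4(-12/7) + 1(1) = 55/7; a_2 = (55/7)/(20/3) = 33/28
  n = 3: D(3) = 3(3 + 4/3) = 13; numerator = -4(33/28) + 1(-12/7) = -45/7; a_3 = (-45/7)/(13) = -45/91

r = 1/3; a_0 = 1; a_1 = -12/7; a_2 = 33/28; a_3 = -45/91


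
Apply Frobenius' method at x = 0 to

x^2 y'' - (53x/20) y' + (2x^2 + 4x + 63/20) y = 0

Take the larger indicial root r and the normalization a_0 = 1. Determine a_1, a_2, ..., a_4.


Write in Frobenius form y'' + (p(x)/x) y' + (q(x)/x^2) y = 0:
  p(x) = -53/20,  q(x) = 2x^2 + 4x + 63/20.
Indicial equation: r(r-1) + (-53/20) r + (63/20) = 0 -> roots r_1 = 9/4, r_2 = 7/5.
Take r = r_1 = 9/4. Let y(x) = x^r sum_{n>=0} a_n x^n with a_0 = 1.
Substitute y = x^r sum a_n x^n and match x^{r+n}. The recurrence is
  D(n) a_n + 4 a_{n-1} + 2 a_{n-2} = 0,  where D(n) = (r+n)(r+n-1) + (-53/20)(r+n) + (63/20).
  a_n = [-4 a_{n-1} - 2 a_{n-2}] / D(n).
Since the indicial polynomial factors as (r - r_1)(r - r_2), D(n) = (r_1 + n - r_1)(r_1 + n - r_2) = n(n + 17/20).
Evaluating step by step (a_0 = 1):
  n = 1: D(1) = 1(1 + 17/20) = 37/20; numerator = -4(1) = -4; a_1 = (-4)/(37/20) = -80/37
  n = 2: D(2) = 2(2 + 17/20) = 57/10; numerator = -4(-80/37) - 2(1) = 246/37; a_2 = (246/37)/(57/10) = 820/703
  n = 3: D(3) = 3(3 + 17/20) = 231/20; numerator = -4(820/703) - 2(-80/37) = -240/703; a_3 = (-240/703)/(231/20) = -1600/54131
  n = 4: D(4) = 4(4 + 17/20) = 97/5; numerator = -4(-1600/54131) - 2(820/703) = -3240/1463; a_4 = (-3240/1463)/(97/5) = -16200/141911

r = 9/4; a_0 = 1; a_1 = -80/37; a_2 = 820/703; a_3 = -1600/54131; a_4 = -16200/141911


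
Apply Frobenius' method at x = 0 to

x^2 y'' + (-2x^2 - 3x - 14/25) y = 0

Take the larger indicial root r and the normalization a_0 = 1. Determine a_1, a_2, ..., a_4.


Write in Frobenius form y'' + (p(x)/x) y' + (q(x)/x^2) y = 0:
  p(x) = 0,  q(x) = -2x^2 - 3x - 14/25.
Indicial equation: r(r-1) + (0) r + (-14/25) = 0 -> roots r_1 = 7/5, r_2 = -2/5.
Take r = r_1 = 7/5. Let y(x) = x^r sum_{n>=0} a_n x^n with a_0 = 1.
Substitute y = x^r sum a_n x^n and match x^{r+n}. The recurrence is
  D(n) a_n - 3 a_{n-1} - 2 a_{n-2} = 0,  where D(n) = (r+n)(r+n-1) + (0)(r+n) + (-14/25).
  a_n = [3 a_{n-1} + 2 a_{n-2}] / D(n).
Since the indicial polynomial factors as (r - r_1)(r - r_2), D(n) = (r_1 + n - r_1)(r_1 + n - r_2) = n(n + 9/5).
Evaluating step by step (a_0 = 1):
  n = 1: D(1) = 1(1 + 9/5) = 14/5; numerator = 3(1) = 3; a_1 = (3)/(14/5) = 15/14
  n = 2: D(2) = 2(2 + 9/5) = 38/5; numerator = 3(15/14) + 2(1) = 73/14; a_2 = (73/14)/(38/5) = 365/532
  n = 3: D(3) = 3(3 + 9/5) = 72/5; numerator = 3(365/532) + 2(15/14) = 2235/532; a_3 = (2235/532)/(72/5) = 3725/12768
  n = 4: D(4) = 4(4 + 9/5) = 116/5; numerator = 3(3725/12768) + 2(365/532) = 9565/4256; a_4 = (9565/4256)/(116/5) = 47825/493696

r = 7/5; a_0 = 1; a_1 = 15/14; a_2 = 365/532; a_3 = 3725/12768; a_4 = 47825/493696


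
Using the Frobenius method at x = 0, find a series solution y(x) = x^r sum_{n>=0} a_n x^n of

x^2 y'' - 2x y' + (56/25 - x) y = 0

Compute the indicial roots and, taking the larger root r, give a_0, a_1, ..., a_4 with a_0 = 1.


Write in Frobenius form y'' + (p(x)/x) y' + (q(x)/x^2) y = 0:
  p(x) = -2,  q(x) = 56/25 - x.
Indicial equation: r(r-1) + (-2) r + (56/25) = 0 -> roots r_1 = 8/5, r_2 = 7/5.
Take r = r_1 = 8/5. Let y(x) = x^r sum_{n>=0} a_n x^n with a_0 = 1.
Substitute y = x^r sum a_n x^n and match x^{r+n}. The recurrence is
  D(n) a_n - 1 a_{n-1} = 0,  where D(n) = (r+n)(r+n-1) + (-2)(r+n) + (56/25).
  a_n = 1 / D(n) * a_{n-1}.
Since the indicial polynomial factors as (r - r_1)(r - r_2), D(n) = (r_1 + n - r_1)(r_1 + n - r_2) = n(n + 1/5).
Evaluating step by step (a_0 = 1):
  n = 1: D(1) = 1(1 + 1/5) = 6/5; numerator = 1(1) = 1; a_1 = (1)/(6/5) = 5/6
  n = 2: D(2) = 2(2 + 1/5) = 22/5; numerator = 1(5/6) = 5/6; a_2 = (5/6)/(22/5) = 25/132
  n = 3: D(3) = 3(3 + 1/5) = 48/5; numerator = 1(25/132) = 25/132; a_3 = (25/132)/(48/5) = 125/6336
  n = 4: D(4) = 4(4 + 1/5) = 84/5; numerator = 1(125/6336) = 125/6336; a_4 = (125/6336)/(84/5) = 625/532224

r = 8/5; a_0 = 1; a_1 = 5/6; a_2 = 25/132; a_3 = 125/6336; a_4 = 625/532224


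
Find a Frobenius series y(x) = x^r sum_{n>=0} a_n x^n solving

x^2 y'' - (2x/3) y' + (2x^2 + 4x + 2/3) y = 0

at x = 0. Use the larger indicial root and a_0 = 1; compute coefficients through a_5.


Write in Frobenius form y'' + (p(x)/x) y' + (q(x)/x^2) y = 0:
  p(x) = -2/3,  q(x) = 2x^2 + 4x + 2/3.
Indicial equation: r(r-1) + (-2/3) r + (2/3) = 0 -> roots r_1 = 1, r_2 = 2/3.
Take r = r_1 = 1. Let y(x) = x^r sum_{n>=0} a_n x^n with a_0 = 1.
Substitute y = x^r sum a_n x^n and match x^{r+n}. The recurrence is
  D(n) a_n + 4 a_{n-1} + 2 a_{n-2} = 0,  where D(n) = (r+n)(r+n-1) + (-2/3)(r+n) + (2/3).
  a_n = [-4 a_{n-1} - 2 a_{n-2}] / D(n).
Since the indicial polynomial factors as (r - r_1)(r - r_2), D(n) = (r_1 + n - r_1)(r_1 + n - r_2) = n(n + 1/3).
Evaluating step by step (a_0 = 1):
  n = 1: D(1) = 1(1 + 1/3) = 4/3; numerator = -4(1) = -4; a_1 = (-4)/(4/3) = -3
  n = 2: D(2) = 2(2 + 1/3) = 14/3; numerator = -4(-3) - 2(1) = 10; a_2 = (10)/(14/3) = 15/7
  n = 3: D(3) = 3(3 + 1/3) = 10; numerator = -4(15/7) - 2(-3) = -18/7; a_3 = (-18/7)/(10) = -9/35
  n = 4: D(4) = 4(4 + 1/3) = 52/3; numerator = -4(-9/35) - 2(15/7) = -114/35; a_4 = (-114/35)/(52/3) = -171/910
  n = 5: D(5) = 5(5 + 1/3) = 80/3; numerator = -4(-171/910) - 2(-9/35) = 576/455; a_5 = (576/455)/(80/3) = 108/2275

r = 1; a_0 = 1; a_1 = -3; a_2 = 15/7; a_3 = -9/35; a_4 = -171/910; a_5 = 108/2275


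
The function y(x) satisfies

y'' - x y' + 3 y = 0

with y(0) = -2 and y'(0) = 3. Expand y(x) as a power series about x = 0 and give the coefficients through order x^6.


Ansatz: y(x) = sum_{n>=0} a_n x^n, so y'(x) = sum_{n>=1} n a_n x^(n-1) and y''(x) = sum_{n>=2} n(n-1) a_n x^(n-2).
Substitute into P(x) y'' + Q(x) y' + R(x) y = 0 with P(x) = 1, Q(x) = -x, R(x) = 3, and match powers of x.
Initial conditions: a_0 = -2, a_1 = 3.
Setting the coefficient of each power of x to zero and solving order by order (substituting the coefficients already found):
  x^0: 2 a_2 + 3 a_0 = 0  ->  2 a_2 = -3 a_0 = 6  ->  a_2 = 3
  x^1: 6 a_3 + 2 a_1 = 0  ->  6 a_3 = -2 a_1 = -6  ->  a_3 = -1
  x^2: 12 a_4 + a_2 = 0  ->  12 a_4 = -a_2 = -3  ->  a_4 = -1/4
  x^3: 20 a_5 = 0  ->  a_5 = 0
  x^4: 30 a_6 - a_4 = 0  ->  30 a_6 = a_4 = -1/4  ->  a_6 = -1/120
Truncated series: y(x) = -2 + 3 x + 3 x^2 - x^3 - (1/4) x^4 - (1/120) x^6 + O(x^7).

a_0 = -2; a_1 = 3; a_2 = 3; a_3 = -1; a_4 = -1/4; a_5 = 0; a_6 = -1/120


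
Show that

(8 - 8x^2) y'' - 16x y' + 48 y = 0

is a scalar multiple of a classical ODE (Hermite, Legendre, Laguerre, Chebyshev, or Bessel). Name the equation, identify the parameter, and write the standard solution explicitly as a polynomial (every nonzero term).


All three coefficients share the factor 8; dividing through by 8 gives  (1 - x^2) y'' - 2x y' + 6 y = 0.
This matches the Legendre equation (1 - x^2) y'' - 2x y' + n(n+1) y = 0 (note the -2x y' term) with n(n+1) = 6, so n = 2; the polynomial solution is P_2(x).
With y = sum_k a_k x^k, matching x^k gives (k+2)(k+1) a_{k+2} = [k(k+1) - n(n+1)] a_k = (k - 2)(k + 3) a_k. The right side vanishes at k = 2, so the series with the parity of 2 terminates at degree 2.
Standard normalization (P_n(1) = 1): leading coefficient (2n)!/(2^n (n!)^2) = 24/(4*4) = 3/2, so a_2 = 3/2. Work downward with a_k = (k+1)(k+2) a_{k+2} / ((k - 2)(k + 3)):
  a_0 = (1)(2)(3/2) / ((0 - 2)(0 + 3)) = 3/(-6) = -1/2
Hence P_2(x) = 3 x^2/2 - 1/2.

P_2(x); series = 3 x^2/2 - 1/2


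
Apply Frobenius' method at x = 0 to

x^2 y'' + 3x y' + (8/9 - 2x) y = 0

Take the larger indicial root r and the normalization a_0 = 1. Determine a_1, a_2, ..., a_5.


Write in Frobenius form y'' + (p(x)/x) y' + (q(x)/x^2) y = 0:
  p(x) = 3,  q(x) = 8/9 - 2x.
Indicial equation: r(r-1) + (3) r + (8/9) = 0 -> roots r_1 = -2/3, r_2 = -4/3.
Take r = r_1 = -2/3. Let y(x) = x^r sum_{n>=0} a_n x^n with a_0 = 1.
Substitute y = x^r sum a_n x^n and match x^{r+n}. The recurrence is
  D(n) a_n - 2 a_{n-1} = 0,  where D(n) = (r+n)(r+n-1) + (3)(r+n) + (8/9).
  a_n = 2 / D(n) * a_{n-1}.
Since the indicial polynomial factors as (r - r_1)(r - r_2), D(n) = (r_1 + n - r_1)(r_1 + n - r_2) = n(n + 2/3).
Evaluating step by step (a_0 = 1):
  n = 1: D(1) = 1(1 + 2/3) = 5/3; numerator = 2(1) = 2; a_1 = (2)/(5/3) = 6/5
  n = 2: D(2) = 2(2 + 2/3) = 16/3; numerator = 2(6/5) = 12/5; a_2 = (12/5)/(16/3) = 9/20
  n = 3: D(3) = 3(3 + 2/3) = 11; numerator = 2(9/20) = 9/10; a_3 = (9/10)/(11) = 9/110
  n = 4: D(4) = 4(4 + 2/3) = 56/3; numerator = 2(9/110) = 9/55; a_4 = (9/55)/(56/3) = 27/3080
  n = 5: D(5) = 5(5 + 2/3) = 85/3; numerator = 2(27/3080) = 27/1540; a_5 = (27/1540)/(85/3) = 81/130900

r = -2/3; a_0 = 1; a_1 = 6/5; a_2 = 9/20; a_3 = 9/110; a_4 = 27/3080; a_5 = 81/130900


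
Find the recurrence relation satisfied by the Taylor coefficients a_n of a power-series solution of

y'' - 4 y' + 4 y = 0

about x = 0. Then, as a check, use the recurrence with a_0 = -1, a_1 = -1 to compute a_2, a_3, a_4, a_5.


Substitute y = sum_n a_n x^n.
y''(x) has coefficient (n+2)(n+1) a_{n+2} at x^n;
-4 y'(x) has coefficient -4 (n+1) a_{n+1} at x^n;
4 y(x) has coefficient 4 a_n at x^n.
Matching x^n: (n+2)(n+1) a_{n+2} - 4 (n+1) a_{n+1} + 4 a_n = 0.
Thus a_{n+2} = [4 (n+1) a_{n+1} - 4 a_n] / ((n+1)(n+2)).

Check with a_0 = -1, a_1 = -1 (apply the recurrence for n = 0, 1, 2, 3): a_0 = -1, a_1 = -1, a_2 = 0, a_3 = 2/3, a_4 = 2/3, a_5 = 2/5.

a_(n+2) = [4 (n+1) a_(n+1) - 4 a_n] / ((n+1)(n+2)); check: a_0 = -1, a_1 = -1, a_2 = 0, a_3 = 2/3, a_4 = 2/3, a_5 = 2/5


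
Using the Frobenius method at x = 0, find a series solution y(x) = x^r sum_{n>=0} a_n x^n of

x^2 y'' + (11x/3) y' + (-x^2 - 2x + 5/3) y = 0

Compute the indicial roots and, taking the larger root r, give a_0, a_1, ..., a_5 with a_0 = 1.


Write in Frobenius form y'' + (p(x)/x) y' + (q(x)/x^2) y = 0:
  p(x) = 11/3,  q(x) = -x^2 - 2x + 5/3.
Indicial equation: r(r-1) + (11/3) r + (5/3) = 0 -> roots r_1 = -1, r_2 = -5/3.
Take r = r_1 = -1. Let y(x) = x^r sum_{n>=0} a_n x^n with a_0 = 1.
Substitute y = x^r sum a_n x^n and match x^{r+n}. The recurrence is
  D(n) a_n - 2 a_{n-1} - 1 a_{n-2} = 0,  where D(n) = (r+n)(r+n-1) + (11/3)(r+n) + (5/3).
  a_n = [2 a_{n-1} + 1 a_{n-2}] / D(n).
Since the indicial polynomial factors as (r - r_1)(r - r_2), D(n) = (r_1 + n - r_1)(r_1 + n - r_2) = n(n + 2/3).
Evaluating step by step (a_0 = 1):
  n = 1: D(1) = 1(1 + 2/3) = 5/3; numerator = 2(1) = 2; a_1 = (2)/(5/3) = 6/5
  n = 2: D(2) = 2(2 + 2/3) = 16/3; numerator = 2(6/5) + 1(1) = 17/5; a_2 = (17/5)/(16/3) = 51/80
  n = 3: D(3) = 3(3 + 2/3) = 11; numerator = 2(51/80) + 1(6/5) = 99/40; a_3 = (99/40)/(11) = 9/40
  n = 4: D(4) = 4(4 + 2/3) = 56/3; numerator = 2(9/40) + 1(51/80) = 87/80; a_4 = (87/80)/(56/3) = 261/4480
  n = 5: D(5) = 5(5 + 2/3) = 85/3; numerator = 2(261/4480) + 1(9/40) = 153/448; a_5 = (153/448)/(85/3) = 27/2240

r = -1; a_0 = 1; a_1 = 6/5; a_2 = 51/80; a_3 = 9/40; a_4 = 261/4480; a_5 = 27/2240


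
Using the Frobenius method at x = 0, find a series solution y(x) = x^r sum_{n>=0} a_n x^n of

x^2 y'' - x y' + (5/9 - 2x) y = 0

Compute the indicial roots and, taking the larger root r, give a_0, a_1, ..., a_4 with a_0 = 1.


Write in Frobenius form y'' + (p(x)/x) y' + (q(x)/x^2) y = 0:
  p(x) = -1,  q(x) = 5/9 - 2x.
Indicial equation: r(r-1) + (-1) r + (5/9) = 0 -> roots r_1 = 5/3, r_2 = 1/3.
Take r = r_1 = 5/3. Let y(x) = x^r sum_{n>=0} a_n x^n with a_0 = 1.
Substitute y = x^r sum a_n x^n and match x^{r+n}. The recurrence is
  D(n) a_n - 2 a_{n-1} = 0,  where D(n) = (r+n)(r+n-1) + (-1)(r+n) + (5/9).
  a_n = 2 / D(n) * a_{n-1}.
Since the indicial polynomial factors as (r - r_1)(r - r_2), D(n) = (r_1 + n - r_1)(r_1 + n - r_2) = n(n + 4/3).
Evaluating step by step (a_0 = 1):
  n = 1: D(1) = 1(1 + 4/3) = 7/3; numerator = 2(1) = 2; a_1 = (2)/(7/3) = 6/7
  n = 2: D(2) = 2(2 + 4/3) = 20/3; numerator = 2(6/7) = 12/7; a_2 = (12/7)/(20/3) = 9/35
  n = 3: D(3) = 3(3 + 4/3) = 13; numerator = 2(9/35) = 18/35; a_3 = (18/35)/(13) = 18/455
  n = 4: D(4) = 4(4 + 4/3) = 64/3; numerator = 2(18/455) = 36/455; a_4 = (36/455)/(64/3) = 27/7280

r = 5/3; a_0 = 1; a_1 = 6/7; a_2 = 9/35; a_3 = 18/455; a_4 = 27/7280


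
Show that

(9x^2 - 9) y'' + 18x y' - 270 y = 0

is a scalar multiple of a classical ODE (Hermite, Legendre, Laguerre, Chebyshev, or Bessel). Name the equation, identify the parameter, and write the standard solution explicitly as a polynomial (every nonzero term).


All three coefficients share the factor -9; dividing through by -9 gives  (1 - x^2) y'' - 2x y' + 30 y = 0.
This matches the Legendre equation (1 - x^2) y'' - 2x y' + n(n+1) y = 0 (note the -2x y' term) with n(n+1) = 30, so n = 5; the polynomial solution is P_5(x).
With y = sum_k a_k x^k, matching x^k gives (k+2)(k+1) a_{k+2} = [k(k+1) - n(n+1)] a_k = (k - 5)(k + 6) a_k. The right side vanishes at k = 5, so the series with the parity of 5 terminates at degree 5.
Standard normalization (P_n(1) = 1): leading coefficient (2n)!/(2^n (n!)^2) = 3628800/(32*14400) = 63/8, so a_5 = 63/8. Work downward with a_k = (k+1)(k+2) a_{k+2} / ((k - 5)(k + 6)):
  a_3 = (4)(5)(63/8) / ((3 - 5)(3 + 6)) = (315/2)/(-18) = -35/4
  a_1 = (2)(3)(-35/4) / ((1 - 5)(1 + 6)) = (-105/2)/(-28) = 15/8
Hence P_5(x) = 63 x^5/8 - 35 x^3/4 + 15 x/8.

P_5(x); series = 63 x^5/8 - 35 x^3/4 + 15 x/8


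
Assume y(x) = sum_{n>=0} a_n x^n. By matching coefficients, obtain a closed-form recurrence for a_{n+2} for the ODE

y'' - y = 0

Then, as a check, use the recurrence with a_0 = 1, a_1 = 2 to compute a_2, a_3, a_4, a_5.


Substitute y = sum_n a_n x^n into y'' + (const) y = 0.
y''(x) = sum_{n>=0} (n+2)(n+1) a_{n+2} x^n.
The ODE becomes sum_n [(n+2)(n+1) a_{n+2} - 1 a_n] x^n = 0.
Setting each coefficient to zero gives the recurrence:
  (n+2)(n+1) a_{n+2} - 1 a_n = 0,
  a_{n+2} = 1 / ((n+1)(n+2)) a_n.

Check with a_0 = 1, a_1 = 2 (apply the recurrence for n = 0, 1, 2, 3): a_0 = 1, a_1 = 2, a_2 = 1/2, a_3 = 1/3, a_4 = 1/24, a_5 = 1/60.

a_{n+2} = 1/((n+1)(n+2)) * a_n; check: a_0 = 1, a_1 = 2, a_2 = 1/2, a_3 = 1/3, a_4 = 1/24, a_5 = 1/60


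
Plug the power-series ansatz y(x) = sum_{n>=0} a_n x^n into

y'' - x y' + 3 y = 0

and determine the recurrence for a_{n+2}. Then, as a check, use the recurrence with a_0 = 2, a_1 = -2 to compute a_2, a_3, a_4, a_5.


Substitute y = sum_n a_n x^n.
y''(x) has coefficient (n+2)(n+1) a_{n+2} at x^n;
-x y'(x) has coefficient -n a_n at x^n (shift);
3 y(x) has coefficient 3 a_n at x^n.
Matching x^n: (n+2)(n+1) a_{n+2} + (-n + 3) a_n = 0.
Thus a_{n+2} = (n - 3) / ((n+1)(n+2)) * a_n.

Check with a_0 = 2, a_1 = -2 (apply the recurrence for n = 0, 1, 2, 3): a_0 = 2, a_1 = -2, a_2 = -3, a_3 = 2/3, a_4 = 1/4, a_5 = 0.

a_(n+2) = (n - 3) / ((n+1)(n+2)) * a_n; check: a_0 = 2, a_1 = -2, a_2 = -3, a_3 = 2/3, a_4 = 1/4, a_5 = 0


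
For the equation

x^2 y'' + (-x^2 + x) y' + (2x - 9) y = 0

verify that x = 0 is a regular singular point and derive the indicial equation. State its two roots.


Divide by x^2 to reach normal form y'' + P_1(x) y' + P_2(x) y = 0 with P_1(x) = -1 + 1/x and P_2(x) = 2/x - 9/x^2.
x = 0 is a singular point because the y'-coefficient -1 + 1/x has a pole at x = 0 and the y-coefficient 2/x - 9/x^2 has a pole at x = 0.
It is a regular singular point because x P_1(x) = p(x) = 1 - x and x^2 P_2(x) = q(x) = 2x - 9 are polynomials, hence analytic at x = 0.
p(0) = 1,  q(0) = -9.
Indicial equation: r(r-1) + p(0) r + q(0) = 0, i.e. r^2 + (p(0) - 1) r + q(0) = 0, i.e. r^2 - 9 = 0.
Discriminant: (0)^2 - 4(-9) = 36, so r = (0 ± 6)/2.
Solving: r_1 = 3, r_2 = -3.

indicial: r^2 - 9 = 0; roots r_1 = 3, r_2 = -3


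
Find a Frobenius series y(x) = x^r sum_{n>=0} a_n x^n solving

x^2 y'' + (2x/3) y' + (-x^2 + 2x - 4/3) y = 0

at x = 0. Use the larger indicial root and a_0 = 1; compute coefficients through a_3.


Write in Frobenius form y'' + (p(x)/x) y' + (q(x)/x^2) y = 0:
  p(x) = 2/3,  q(x) = -x^2 + 2x - 4/3.
Indicial equation: r(r-1) + (2/3) r + (-4/3) = 0 -> roots r_1 = 4/3, r_2 = -1.
Take r = r_1 = 4/3. Let y(x) = x^r sum_{n>=0} a_n x^n with a_0 = 1.
Substitute y = x^r sum a_n x^n and match x^{r+n}. The recurrence is
  D(n) a_n + 2 a_{n-1} - 1 a_{n-2} = 0,  where D(n) = (r+n)(r+n-1) + (2/3)(r+n) + (-4/3).
  a_n = [-2 a_{n-1} + 1 a_{n-2}] / D(n).
Since the indicial polynomial factors as (r - r_1)(r - r_2), D(n) = (r_1 + n - r_1)(r_1 + n - r_2) = n(n + 7/3).
Evaluating step by step (a_0 = 1):
  n = 1: D(1) = 1(1 + 7/3) = 10/3; numerator = -2(1) = -2; a_1 = (-2)/(10/3) = -3/5
  n = 2: D(2) = 2(2 + 7/3) = 26/3; numerator = -2(-3/5) + 1(1) = 11/5; a_2 = (11/5)/(26/3) = 33/130
  n = 3: D(3) = 3(3 + 7/3) = 16; numerator = -2(33/130) + 1(-3/5) = -72/65; a_3 = (-72/65)/(16) = -9/130

r = 4/3; a_0 = 1; a_1 = -3/5; a_2 = 33/130; a_3 = -9/130


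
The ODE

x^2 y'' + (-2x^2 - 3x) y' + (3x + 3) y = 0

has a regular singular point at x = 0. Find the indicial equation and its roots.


Divide by x^2 to reach normal form y'' + P_1(x) y' + P_2(x) y = 0 with P_1(x) = -2 - 3/x and P_2(x) = 3/x + 3/x^2.
x = 0 is a singular point because the y'-coefficient -2 - 3/x has a pole at x = 0 and the y-coefficient 3/x + 3/x^2 has a pole at x = 0.
It is a regular singular point because x P_1(x) = p(x) = -2x - 3 and x^2 P_2(x) = q(x) = 3x + 3 are polynomials, hence analytic at x = 0.
p(0) = -3,  q(0) = 3.
Indicial equation: r(r-1) + p(0) r + q(0) = 0, i.e. r^2 + (p(0) - 1) r + q(0) = 0, i.e. r^2 - 4 r + 3 = 0.
Discriminant: (-4)^2 - 4(3) = 4, so r = (4 ± 2)/2.
Solving: r_1 = 3, r_2 = 1.

indicial: r^2 - 4 r + 3 = 0; roots r_1 = 3, r_2 = 1


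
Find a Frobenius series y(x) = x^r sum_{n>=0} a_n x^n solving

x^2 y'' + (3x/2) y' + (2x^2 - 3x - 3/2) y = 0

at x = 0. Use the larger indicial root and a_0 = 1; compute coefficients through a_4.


Write in Frobenius form y'' + (p(x)/x) y' + (q(x)/x^2) y = 0:
  p(x) = 3/2,  q(x) = 2x^2 - 3x - 3/2.
Indicial equation: r(r-1) + (3/2) r + (-3/2) = 0 -> roots r_1 = 1, r_2 = -3/2.
Take r = r_1 = 1. Let y(x) = x^r sum_{n>=0} a_n x^n with a_0 = 1.
Substitute y = x^r sum a_n x^n and match x^{r+n}. The recurrence is
  D(n) a_n - 3 a_{n-1} + 2 a_{n-2} = 0,  where D(n) = (r+n)(r+n-1) + (3/2)(r+n) + (-3/2).
  a_n = [3 a_{n-1} - 2 a_{n-2}] / D(n).
Since the indicial polynomial factors as (r - r_1)(r - r_2), D(n) = (r_1 + n - r_1)(r_1 + n - r_2) = n(n + 5/2).
Evaluating step by step (a_0 = 1):
  n = 1: D(1) = 1(1 + 5/2) = 7/2; numerator = 3(1) = 3; a_1 = (3)/(7/2) = 6/7
  n = 2: D(2) = 2(2 + 5/2) = 9; numerator = 3(6/7) - 2(1) = 4/7; a_2 = (4/7)/(9) = 4/63
  n = 3: D(3) = 3(3 + 5/2) = 33/2; numerator = 3(4/63) - 2(6/7) = -32/21; a_3 = (-32/21)/(33/2) = -64/693
  n = 4: D(4) = 4(4 + 5/2) = 26; numerator = 3(-64/693) - 2(4/63) = -40/99; a_4 = (-40/99)/(26) = -20/1287

r = 1; a_0 = 1; a_1 = 6/7; a_2 = 4/63; a_3 = -64/693; a_4 = -20/1287


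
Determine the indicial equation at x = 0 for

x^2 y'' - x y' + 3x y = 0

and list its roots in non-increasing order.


Divide by x^2 to reach normal form y'' + P_1(x) y' + P_2(x) y = 0 with P_1(x) = -1/x and P_2(x) = 3/x.
x = 0 is a singular point because the y'-coefficient -1/x has a pole at x = 0 and the y-coefficient 3/x has a pole at x = 0.
It is a regular singular point because x P_1(x) = p(x) = -1 and x^2 P_2(x) = q(x) = 3x are polynomials, hence analytic at x = 0.
p(0) = -1,  q(0) = 0.
Indicial equation: r(r-1) + p(0) r + q(0) = 0, i.e. r^2 + (p(0) - 1) r + q(0) = 0, i.e. r^2 - 2 r = 0.
Discriminant: (-2)^2 - 4(0) = 4, so r = (2 ± 2)/2.
Solving: r_1 = 2, r_2 = 0.

indicial: r^2 - 2 r = 0; roots r_1 = 2, r_2 = 0


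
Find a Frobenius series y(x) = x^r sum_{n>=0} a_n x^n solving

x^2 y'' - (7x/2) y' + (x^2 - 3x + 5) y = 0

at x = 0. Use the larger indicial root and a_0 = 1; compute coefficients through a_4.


Write in Frobenius form y'' + (p(x)/x) y' + (q(x)/x^2) y = 0:
  p(x) = -7/2,  q(x) = x^2 - 3x + 5.
Indicial equation: r(r-1) + (-7/2) r + (5) = 0 -> roots r_1 = 5/2, r_2 = 2.
Take r = r_1 = 5/2. Let y(x) = x^r sum_{n>=0} a_n x^n with a_0 = 1.
Substitute y = x^r sum a_n x^n and match x^{r+n}. The recurrence is
  D(n) a_n - 3 a_{n-1} + 1 a_{n-2} = 0,  where D(n) = (r+n)(r+n-1) + (-7/2)(r+n) + (5).
  a_n = [3 a_{n-1} - 1 a_{n-2}] / D(n).
Since the indicial polynomial factors as (r - r_1)(r - r_2), D(n) = (r_1 + n - r_1)(r_1 + n - r_2) = n(n + 1/2).
Evaluating step by step (a_0 = 1):
  n = 1: D(1) = 1(1 + 1/2) = 3/2; numerator = 3(1) = 3; a_1 = (3)/(3/2) = 2
  n = 2: D(2) = 2(2 + 1/2) = 5; numerator = 3(2) - 1(1) = 5; a_2 = (5)/(5) = 1
  n = 3: D(3) = 3(3 + 1/2) = 21/2; numerator = 3(1) - 1(2) = 1; a_3 = (1)/(21/2) = 2/21
  n = 4: D(4) = 4(4 + 1/2) = 18; numerator = 3(2/21) - 1(1) = -5/7; a_4 = (-5/7)/(18) = -5/126

r = 5/2; a_0 = 1; a_1 = 2; a_2 = 1; a_3 = 2/21; a_4 = -5/126


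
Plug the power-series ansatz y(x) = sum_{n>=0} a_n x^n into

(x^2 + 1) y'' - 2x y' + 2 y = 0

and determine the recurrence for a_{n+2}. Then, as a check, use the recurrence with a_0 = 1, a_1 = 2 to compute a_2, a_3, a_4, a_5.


Substitute y = sum_n a_n x^n.
(1 + 1 x^2) y'' contributes (n+2)(n+1) a_{n+2} + n(n-1) a_n at x^n.
-2 x y'(x) contributes -2 n a_n at x^n.
2 y(x) contributes 2 a_n at x^n.
Matching x^n: (n+2)(n+1) a_{n+2} + (n(n-1) - 2 n + 2) a_n = 0.
Thus a_{n+2} = (-n(n-1) + 2 n - 2) / ((n+1)(n+2)) * a_n.

Check with a_0 = 1, a_1 = 2 (apply the recurrence for n = 0, 1, 2, 3): a_0 = 1, a_1 = 2, a_2 = -1, a_3 = 0, a_4 = 0, a_5 = 0.

a_(n+2) = (-n(n-1) + 2 n - 2) / ((n+1)(n+2)) * a_n; check: a_0 = 1, a_1 = 2, a_2 = -1, a_3 = 0, a_4 = 0, a_5 = 0


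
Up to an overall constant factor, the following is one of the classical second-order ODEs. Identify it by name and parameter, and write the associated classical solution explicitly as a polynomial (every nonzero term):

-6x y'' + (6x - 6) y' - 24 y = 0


All three coefficients share the factor -6; dividing through by -6 gives  x y'' + (1 - x) y' + 4 y = 0.
This matches the Laguerre equation x y'' + (1 - x) y' + n y = 0 with n = 4; the polynomial solution is L_4(x).
With y = sum_k a_k x^k, matching x^k gives (k+1)k a_{k+1} + (k+1) a_{k+1} - k a_k + n a_k = 0, i.e. (k+1)^2 a_{k+1} = (k - n) a_k = (k - 4) a_k. The right side vanishes at k = 4, so the series terminates at degree 4.
Standard normalization L_n(0) = 1 gives a_0 = 1. Work upward with a_{k+1} = (k - 4) a_k / (k+1)^2:
  a_1 = (0 - 4)(1) / 1^2 = -4/1 = -4
  a_2 = (1 - 4)(-4) / 2^2 = 12/4 = 3
  a_3 = (2 - 4)(3) / 3^2 = -6/9 = -2/3
  a_4 = (3 - 4)(-2/3) / 4^2 = (2/3)/16 = 1/24
Hence L_4(x) = x^4/24 - 2 x^3/3 + 3 x^2 - 4 x + 1.

L_4(x); series = x^4/24 - 2 x^3/3 + 3 x^2 - 4 x + 1


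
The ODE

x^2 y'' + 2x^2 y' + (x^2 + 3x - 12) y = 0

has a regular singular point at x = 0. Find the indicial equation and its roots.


Divide by x^2 to reach normal form y'' + P_1(x) y' + P_2(x) y = 0 with P_1(x) = 2 and P_2(x) = 1 + 3/x - 12/x^2.
x = 0 is a singular point because the y-coefficient 1 + 3/x - 12/x^2 has a pole at x = 0.
It is a regular singular point because x P_1(x) = p(x) = 2x and x^2 P_2(x) = q(x) = x^2 + 3x - 12 are polynomials, hence analytic at x = 0.
p(0) = 0,  q(0) = -12.
Indicial equation: r(r-1) + p(0) r + q(0) = 0, i.e. r^2 + (p(0) - 1) r + q(0) = 0, i.e. r^2 - 1 r - 12 = 0.
Discriminant: (-1)^2 - 4(-12) = 49, so r = (1 ± 7)/2.
Solving: r_1 = 4, r_2 = -3.

indicial: r^2 - 1 r - 12 = 0; roots r_1 = 4, r_2 = -3


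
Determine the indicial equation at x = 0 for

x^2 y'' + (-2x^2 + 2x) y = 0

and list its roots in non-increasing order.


Divide by x^2 to reach normal form y'' + P_1(x) y' + P_2(x) y = 0 with P_1(x) = 0 and P_2(x) = -2 + 2/x.
x = 0 is a singular point because the y-coefficient -2 + 2/x has a pole at x = 0.
It is a regular singular point because x P_1(x) = p(x) = 0 and x^2 P_2(x) = q(x) = -2x^2 + 2x are polynomials, hence analytic at x = 0.
p(0) = 0,  q(0) = 0.
Indicial equation: r(r-1) + p(0) r + q(0) = 0, i.e. r^2 + (p(0) - 1) r + q(0) = 0, i.e. r^2 - 1 r = 0.
Discriminant: (-1)^2 - 4(0) = 1, so r = (1 ± 1)/2.
Solving: r_1 = 1, r_2 = 0.

indicial: r^2 - 1 r = 0; roots r_1 = 1, r_2 = 0


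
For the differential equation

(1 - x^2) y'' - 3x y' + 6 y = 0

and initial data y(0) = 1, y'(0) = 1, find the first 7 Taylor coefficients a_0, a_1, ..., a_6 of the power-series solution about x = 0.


Ansatz: y(x) = sum_{n>=0} a_n x^n, so y'(x) = sum_{n>=1} n a_n x^(n-1) and y''(x) = sum_{n>=2} n(n-1) a_n x^(n-2).
Substitute into P(x) y'' + Q(x) y' + R(x) y = 0 with P(x) = 1 - x^2, Q(x) = -3x, R(x) = 6, and match powers of x.
Initial conditions: a_0 = 1, a_1 = 1.
Setting the coefficient of each power of x to zero and solving order by order (substituting the coefficients already found):
  x^0: 2 a_2 + 6 a_0 = 0  ->  2 a_2 = -6 a_0 = -6  ->  a_2 = -3
  x^1: 6 a_3 + 3 a_1 = 0  ->  6 a_3 = -3 a_1 = -3  ->  a_3 = -1/2
  x^2: 12 a_4 - 2 a_2 = 0  ->  12 a_4 = 2 a_2 = -6  ->  a_4 = -1/2
  x^3: 20 a_5 - 9 a_3 = 0  ->  20 a_5 = 9 a_3 = -9/2  ->  a_5 = -9/40
  x^4: 30 a_6 - 18 a_4 = 0  ->  30 a_6 = 18 a_4 = -9  ->  a_6 = -3/10
Truncated series: y(x) = 1 + x - 3 x^2 - (1/2) x^3 - (1/2) x^4 - (9/40) x^5 - (3/10) x^6 + O(x^7).

a_0 = 1; a_1 = 1; a_2 = -3; a_3 = -1/2; a_4 = -1/2; a_5 = -9/40; a_6 = -3/10


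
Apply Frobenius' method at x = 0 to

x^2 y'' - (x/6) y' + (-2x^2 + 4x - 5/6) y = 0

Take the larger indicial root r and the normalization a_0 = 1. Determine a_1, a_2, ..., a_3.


Write in Frobenius form y'' + (p(x)/x) y' + (q(x)/x^2) y = 0:
  p(x) = -1/6,  q(x) = -2x^2 + 4x - 5/6.
Indicial equation: r(r-1) + (-1/6) r + (-5/6) = 0 -> roots r_1 = 5/3, r_2 = -1/2.
Take r = r_1 = 5/3. Let y(x) = x^r sum_{n>=0} a_n x^n with a_0 = 1.
Substitute y = x^r sum a_n x^n and match x^{r+n}. The recurrence is
  D(n) a_n + 4 a_{n-1} - 2 a_{n-2} = 0,  where D(n) = (r+n)(r+n-1) + (-1/6)(r+n) + (-5/6).
  a_n = [-4 a_{n-1} + 2 a_{n-2}] / D(n).
Since the indicial polynomial factors as (r - r_1)(r - r_2), D(n) = (r_1 + n - r_1)(r_1 + n - r_2) = n(n + 13/6).
Evaluating step by step (a_0 = 1):
  n = 1: D(1) = 1(1 + 13/6) = 19/6; numerator = -4(1) = -4; a_1 = (-4)/(19/6) = -24/19
  n = 2: D(2) = 2(2 + 13/6) = 25/3; numerator = -4(-24/19) + 2(1) = 134/19; a_2 = (134/19)/(25/3) = 402/475
  n = 3: D(3) = 3(3 + 13/6) = 31/2; numerator = -4(402/475) + 2(-24/19) = -2808/475; a_3 = (-2808/475)/(31/2) = -5616/14725

r = 5/3; a_0 = 1; a_1 = -24/19; a_2 = 402/475; a_3 = -5616/14725


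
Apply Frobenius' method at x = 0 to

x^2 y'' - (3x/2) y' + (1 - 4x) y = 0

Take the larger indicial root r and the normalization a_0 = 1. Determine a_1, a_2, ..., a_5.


Write in Frobenius form y'' + (p(x)/x) y' + (q(x)/x^2) y = 0:
  p(x) = -3/2,  q(x) = 1 - 4x.
Indicial equation: r(r-1) + (-3/2) r + (1) = 0 -> roots r_1 = 2, r_2 = 1/2.
Take r = r_1 = 2. Let y(x) = x^r sum_{n>=0} a_n x^n with a_0 = 1.
Substitute y = x^r sum a_n x^n and match x^{r+n}. The recurrence is
  D(n) a_n - 4 a_{n-1} = 0,  where D(n) = (r+n)(r+n-1) + (-3/2)(r+n) + (1).
  a_n = 4 / D(n) * a_{n-1}.
Since the indicial polynomial factors as (r - r_1)(r - r_2), D(n) = (r_1 + n - r_1)(r_1 + n - r_2) = n(n + 3/2).
Evaluating step by step (a_0 = 1):
  n = 1: D(1) = 1(1 + 3/2) = 5/2; numerator = 4(1) = 4; a_1 = (4)/(5/2) = 8/5
  n = 2: D(2) = 2(2 + 3/2) = 7; numerator = 4(8/5) = 32/5; a_2 = (32/5)/(7) = 32/35
  n = 3: D(3) = 3(3 + 3/2) = 27/2; numerator = 4(32/35) = 128/35; a_3 = (128/35)/(27/2) = 256/945
  n = 4: D(4) = 4(4 + 3/2) = 22; numerator = 4(256/945) = 1024/945; a_4 = (1024/945)/(22) = 512/10395
  n = 5: D(5) = 5(5 + 3/2) = 65/2; numerator = 4(512/10395) = 2048/10395; a_5 = (2048/10395)/(65/2) = 4096/675675

r = 2; a_0 = 1; a_1 = 8/5; a_2 = 32/35; a_3 = 256/945; a_4 = 512/10395; a_5 = 4096/675675


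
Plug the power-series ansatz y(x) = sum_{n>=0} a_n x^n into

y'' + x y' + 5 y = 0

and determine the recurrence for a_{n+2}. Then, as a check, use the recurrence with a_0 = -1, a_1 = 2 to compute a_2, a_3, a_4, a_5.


Substitute y = sum_n a_n x^n.
y''(x) has coefficient (n+2)(n+1) a_{n+2} at x^n;
x y'(x) has coefficient n a_n at x^n (shift);
5 y(x) has coefficient 5 a_n at x^n.
Matching x^n: (n+2)(n+1) a_{n+2} + (n + 5) a_n = 0.
Thus a_{n+2} = (-n - 5) / ((n+1)(n+2)) * a_n.

Check with a_0 = -1, a_1 = 2 (apply the recurrence for n = 0, 1, 2, 3): a_0 = -1, a_1 = 2, a_2 = 5/2, a_3 = -2, a_4 = -35/24, a_5 = 4/5.

a_(n+2) = (-n - 5) / ((n+1)(n+2)) * a_n; check: a_0 = -1, a_1 = 2, a_2 = 5/2, a_3 = -2, a_4 = -35/24, a_5 = 4/5


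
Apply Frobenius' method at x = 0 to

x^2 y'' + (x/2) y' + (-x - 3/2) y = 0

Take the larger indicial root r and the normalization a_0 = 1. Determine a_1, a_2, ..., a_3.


Write in Frobenius form y'' + (p(x)/x) y' + (q(x)/x^2) y = 0:
  p(x) = 1/2,  q(x) = -x - 3/2.
Indicial equation: r(r-1) + (1/2) r + (-3/2) = 0 -> roots r_1 = 3/2, r_2 = -1.
Take r = r_1 = 3/2. Let y(x) = x^r sum_{n>=0} a_n x^n with a_0 = 1.
Substitute y = x^r sum a_n x^n and match x^{r+n}. The recurrence is
  D(n) a_n - 1 a_{n-1} = 0,  where D(n) = (r+n)(r+n-1) + (1/2)(r+n) + (-3/2).
  a_n = 1 / D(n) * a_{n-1}.
Since the indicial polynomial factors as (r - r_1)(r - r_2), D(n) = (r_1 + n - r_1)(r_1 + n - r_2) = n(n + 5/2).
Evaluating step by step (a_0 = 1):
  n = 1: D(1) = 1(1 + 5/2) = 7/2; numerator = 1(1) = 1; a_1 = (1)/(7/2) = 2/7
  n = 2: D(2) = 2(2 + 5/2) = 9; numerator = 1(2/7) = 2/7; a_2 = (2/7)/(9) = 2/63
  n = 3: D(3) = 3(3 + 5/2) = 33/2; numerator = 1(2/63) = 2/63; a_3 = (2/63)/(33/2) = 4/2079

r = 3/2; a_0 = 1; a_1 = 2/7; a_2 = 2/63; a_3 = 4/2079


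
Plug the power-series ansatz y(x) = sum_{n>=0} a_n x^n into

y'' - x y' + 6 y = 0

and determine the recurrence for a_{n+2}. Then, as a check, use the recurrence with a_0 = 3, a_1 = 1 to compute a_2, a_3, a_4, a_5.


Substitute y = sum_n a_n x^n.
y''(x) has coefficient (n+2)(n+1) a_{n+2} at x^n;
-x y'(x) has coefficient -n a_n at x^n (shift);
6 y(x) has coefficient 6 a_n at x^n.
Matching x^n: (n+2)(n+1) a_{n+2} + (-n + 6) a_n = 0.
Thus a_{n+2} = (n - 6) / ((n+1)(n+2)) * a_n.

Check with a_0 = 3, a_1 = 1 (apply the recurrence for n = 0, 1, 2, 3): a_0 = 3, a_1 = 1, a_2 = -9, a_3 = -5/6, a_4 = 3, a_5 = 1/8.

a_(n+2) = (n - 6) / ((n+1)(n+2)) * a_n; check: a_0 = 3, a_1 = 1, a_2 = -9, a_3 = -5/6, a_4 = 3, a_5 = 1/8


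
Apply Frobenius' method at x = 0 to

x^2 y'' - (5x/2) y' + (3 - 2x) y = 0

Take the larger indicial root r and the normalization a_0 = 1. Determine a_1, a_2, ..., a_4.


Write in Frobenius form y'' + (p(x)/x) y' + (q(x)/x^2) y = 0:
  p(x) = -5/2,  q(x) = 3 - 2x.
Indicial equation: r(r-1) + (-5/2) r + (3) = 0 -> roots r_1 = 2, r_2 = 3/2.
Take r = r_1 = 2. Let y(x) = x^r sum_{n>=0} a_n x^n with a_0 = 1.
Substitute y = x^r sum a_n x^n and match x^{r+n}. The recurrence is
  D(n) a_n - 2 a_{n-1} = 0,  where D(n) = (r+n)(r+n-1) + (-5/2)(r+n) + (3).
  a_n = 2 / D(n) * a_{n-1}.
Since the indicial polynomial factors as (r - r_1)(r - r_2), D(n) = (r_1 + n - r_1)(r_1 + n - r_2) = n(n + 1/2).
Evaluating step by step (a_0 = 1):
  n = 1: D(1) = 1(1 + 1/2) = 3/2; numerator = 2(1) = 2; a_1 = (2)/(3/2) = 4/3
  n = 2: D(2) = 2(2 + 1/2) = 5; numerator = 2(4/3) = 8/3; a_2 = (8/3)/(5) = 8/15
  n = 3: D(3) = 3(3 + 1/2) = 21/2; numerator = 2(8/15) = 16/15; a_3 = (16/15)/(21/2) = 32/315
  n = 4: D(4) = 4(4 + 1/2) = 18; numerator = 2(32/315) = 64/315; a_4 = (64/315)/(18) = 32/2835

r = 2; a_0 = 1; a_1 = 4/3; a_2 = 8/15; a_3 = 32/315; a_4 = 32/2835


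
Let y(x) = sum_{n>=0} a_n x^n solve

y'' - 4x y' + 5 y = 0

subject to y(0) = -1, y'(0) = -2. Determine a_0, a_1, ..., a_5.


Ansatz: y(x) = sum_{n>=0} a_n x^n, so y'(x) = sum_{n>=1} n a_n x^(n-1) and y''(x) = sum_{n>=2} n(n-1) a_n x^(n-2).
Substitute into P(x) y'' + Q(x) y' + R(x) y = 0 with P(x) = 1, Q(x) = -4x, R(x) = 5, and match powers of x.
Initial conditions: a_0 = -1, a_1 = -2.
Setting the coefficient of each power of x to zero and solving order by order (substituting the coefficients already found):
  x^0: 2 a_2 + 5 a_0 = 0  ->  2 a_2 = -5 a_0 = 5  ->  a_2 = 5/2
  x^1: 6 a_3 + a_1 = 0  ->  6 a_3 = -a_1 = 2  ->  a_3 = 1/3
  x^2: 12 a_4 - 3 a_2 = 0  ->  12 a_4 = 3 a_2 = 15/2  ->  a_4 = 5/8
  x^3: 20 a_5 - 7 a_3 = 0  ->  20 a_5 = 7 a_3 = 7/3  ->  a_5 = 7/60
Truncated series: y(x) = -1 - 2 x + (5/2) x^2 + (1/3) x^3 + (5/8) x^4 + (7/60) x^5 + O(x^6).

a_0 = -1; a_1 = -2; a_2 = 5/2; a_3 = 1/3; a_4 = 5/8; a_5 = 7/60
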